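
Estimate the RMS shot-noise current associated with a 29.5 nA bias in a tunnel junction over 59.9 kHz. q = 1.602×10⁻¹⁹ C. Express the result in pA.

23.8 pA

I_n = √(2qI·B)
2qI·B = 2 × 1.602×10⁻¹⁹ × 2.95×10⁻⁸ × 5.99×10⁴ = 5.66×10⁻²² A²
I_n = √(5.66×10⁻²²) = 2.38×10⁻¹¹ A = 23.8 pA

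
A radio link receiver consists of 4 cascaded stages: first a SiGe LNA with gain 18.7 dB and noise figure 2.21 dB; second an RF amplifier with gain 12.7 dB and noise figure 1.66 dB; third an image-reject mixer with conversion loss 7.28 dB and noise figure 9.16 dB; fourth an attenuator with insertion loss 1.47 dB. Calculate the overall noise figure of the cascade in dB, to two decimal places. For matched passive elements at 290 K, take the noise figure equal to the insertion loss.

Convert to linear (a loss of L dB is a gain of −L dB): F_i = 10^(NF_i/10), G_i = 10^(G_i,dB/10)
  Stage 1: F_1 = 10^(2.21/10) = 1.663, G_1 = 10^(18.7/10) = 74.13
  Stage 2: F_2 = 10^(1.66/10) = 1.466, G_2 = 10^(12.7/10) = 18.62
  Stage 3: F_3 = 10^(9.16/10) = 8.241, G_3 = 10^(−7.28/10) = 0.1871
  Stage 4: F_4 = 10^(1.47/10) = 1.403, G_4 = 10^(−1.47/10) = 0.7129
Friis cascade:
  F = 1.663 + (1.466 − 1)/74.13 + (8.241 − 1)/1380 + (1.403 − 1)/258.2 = 1.676
NF = 10 log₁₀(1.676) = 2.24 dB

2.24 dB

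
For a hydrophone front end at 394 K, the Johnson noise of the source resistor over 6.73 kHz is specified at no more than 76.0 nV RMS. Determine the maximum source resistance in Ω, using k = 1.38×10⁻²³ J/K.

Johnson–Nyquist: V_n = √(4kTRB) ⇒ R = V_n² / (4kTB)
4kTB = 4 × 1.38×10⁻²³ × 394 × 6.73×10³ = 1.46×10⁻¹⁶
R = (7.60×10⁻⁸)² / 1.46×10⁻¹⁶ = 3.95×10¹ Ω = 39.5 Ω

39.5 Ω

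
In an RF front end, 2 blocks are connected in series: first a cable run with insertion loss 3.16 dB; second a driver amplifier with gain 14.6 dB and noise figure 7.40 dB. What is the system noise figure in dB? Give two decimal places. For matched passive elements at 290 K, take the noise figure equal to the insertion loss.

Convert to linear (a loss of L dB is a gain of −L dB): F_i = 10^(NF_i/10), G_i = 10^(G_i,dB/10)
  Stage 1: F_1 = 10^(3.16/10) = 2.070, G_1 = 10^(−3.16/10) = 0.4831
  Stage 2: F_2 = 10^(7.40/10) = 5.495, G_2 = 10^(14.6/10) = 28.84
Friis cascade:
  F = 2.070 + (5.495 − 1)/0.4831 = 11.38
NF = 10 log₁₀(11.38) = 10.56 dB

10.56 dB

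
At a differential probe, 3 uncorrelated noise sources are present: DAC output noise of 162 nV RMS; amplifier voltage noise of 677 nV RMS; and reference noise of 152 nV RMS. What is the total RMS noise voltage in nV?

Uncorrelated sources add in power (mean-square): V_tot = √(ΣV_i²)
V_tot = √[(1.62×10⁻⁷)² + (6.77×10⁻⁷)² + (1.52×10⁻⁷)²] = 7.13×10⁻⁷ V = 713 nV

713 nV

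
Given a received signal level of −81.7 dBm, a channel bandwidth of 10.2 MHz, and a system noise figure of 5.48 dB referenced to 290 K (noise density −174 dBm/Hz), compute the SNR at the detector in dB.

16.7 dB

Noise floor: N = −174 + 10 log₁₀(B) + NF
10 log₁₀(1.02×10⁷) = 70.09 dB
N = −174 + 70.09 + 5.48 = −98.43 dBm
SNR = P_sig − N = −81.7 − (−98.43) = 16.73 dB → 16.7 dB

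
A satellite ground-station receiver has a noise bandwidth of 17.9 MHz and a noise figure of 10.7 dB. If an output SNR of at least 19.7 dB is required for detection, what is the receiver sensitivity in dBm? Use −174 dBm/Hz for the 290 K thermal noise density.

Sensitivity = −174 + 10 log₁₀(B) + NF + SNR_min
= −174 + 72.53 + 10.7 + 19.7
= −71.07 dBm → −71.1 dBm

−71.1 dBm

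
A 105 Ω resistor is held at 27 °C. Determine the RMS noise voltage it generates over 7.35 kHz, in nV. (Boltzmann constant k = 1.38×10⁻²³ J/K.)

T = 27 °C + 273.15 = 300.15 K
V_n = √(4kTRB)
4kTRB = 4 × 1.38×10⁻²³ × 300.15 × 1.05×10² × 7.35×10³ = 1.28×10⁻¹⁴ V²
V_n = √(1.28×10⁻¹⁴) = 1.13×10⁻⁷ V = 113 nV

113 nV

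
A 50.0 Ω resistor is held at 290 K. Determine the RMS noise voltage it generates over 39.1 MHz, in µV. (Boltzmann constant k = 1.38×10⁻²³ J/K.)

5.59 µV

V_n = √(4kTRB)
4kTRB = 4 × 1.38×10⁻²³ × 290 × 5.00×10¹ × 3.91×10⁷ = 3.13×10⁻¹¹ V²
V_n = √(3.13×10⁻¹¹) = 5.59×10⁻⁶ V = 5.59 µV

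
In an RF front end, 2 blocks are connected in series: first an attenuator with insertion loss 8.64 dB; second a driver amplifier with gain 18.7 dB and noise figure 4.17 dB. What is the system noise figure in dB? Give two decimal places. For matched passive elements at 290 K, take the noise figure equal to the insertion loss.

Convert to linear (a loss of L dB is a gain of −L dB): F_i = 10^(NF_i/10), G_i = 10^(G_i,dB/10)
  Stage 1: F_1 = 10^(8.64/10) = 7.311, G_1 = 10^(−8.64/10) = 0.1368
  Stage 2: F_2 = 10^(4.17/10) = 2.612, G_2 = 10^(18.7/10) = 74.13
Friis cascade:
  F = 7.311 + (2.612 − 1)/0.1368 = 19.10
NF = 10 log₁₀(19.10) = 12.81 dB

12.81 dB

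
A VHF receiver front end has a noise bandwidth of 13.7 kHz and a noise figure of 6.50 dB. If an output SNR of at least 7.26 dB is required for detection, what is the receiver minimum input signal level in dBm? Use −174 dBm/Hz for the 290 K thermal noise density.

−118.9 dBm

Sensitivity = −174 + 10 log₁₀(B) + NF + SNR_min
= −174 + 41.37 + 6.50 + 7.26
= −118.87 dBm → −118.9 dBm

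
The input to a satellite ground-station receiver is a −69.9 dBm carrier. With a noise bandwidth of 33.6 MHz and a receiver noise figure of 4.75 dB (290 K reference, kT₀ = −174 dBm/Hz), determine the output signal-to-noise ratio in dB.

Noise floor: N = −174 + 10 log₁₀(B) + NF
10 log₁₀(3.36×10⁷) = 75.26 dB
N = −174 + 75.26 + 4.75 = −93.99 dBm
SNR = P_sig − N = −69.9 − (−93.99) = 24.09 dB → 24.1 dB

24.1 dB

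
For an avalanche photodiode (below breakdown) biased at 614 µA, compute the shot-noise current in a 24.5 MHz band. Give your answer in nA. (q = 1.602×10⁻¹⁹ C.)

69.4 nA

I_n = √(2qI·B)
2qI·B = 2 × 1.602×10⁻¹⁹ × 6.14×10⁻⁴ × 2.45×10⁷ = 4.82×10⁻¹⁵ A²
I_n = √(4.82×10⁻¹⁵) = 6.94×10⁻⁸ A = 69.4 nA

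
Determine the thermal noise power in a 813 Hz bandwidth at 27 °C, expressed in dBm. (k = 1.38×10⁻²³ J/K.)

−144.7 dBm

T = 27 °C + 273.15 = 300.15 K
P_n = kTB = 1.38×10⁻²³ × 300.15 × 8.13×10² = 3.37×10⁻¹⁸ W
In dBm: 10 log₁₀(3.37×10⁻¹⁸ / 10⁻³) = −144.7 dBm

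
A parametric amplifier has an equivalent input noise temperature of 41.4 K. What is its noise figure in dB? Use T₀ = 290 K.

0.580 dB

F = 1 + T_e/T₀ = 1 + 41.4/290 = 1.14276
NF = 10 log₁₀(1.14276) = 0.580 dB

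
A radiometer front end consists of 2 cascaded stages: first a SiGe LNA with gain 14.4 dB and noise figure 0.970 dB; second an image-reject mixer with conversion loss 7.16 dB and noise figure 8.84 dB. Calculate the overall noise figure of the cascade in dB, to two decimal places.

Convert to linear (a loss of L dB is a gain of −L dB): F_i = 10^(NF_i/10), G_i = 10^(G_i,dB/10)
  Stage 1: F_1 = 10^(0.970/10) = 1.250, G_1 = 10^(14.4/10) = 27.54
  Stage 2: F_2 = 10^(8.84/10) = 7.656, G_2 = 10^(−7.16/10) = 0.1923
Friis cascade:
  F = 1.250 + (7.656 − 1)/27.54 = 1.492
NF = 10 log₁₀(1.492) = 1.74 dB

1.74 dB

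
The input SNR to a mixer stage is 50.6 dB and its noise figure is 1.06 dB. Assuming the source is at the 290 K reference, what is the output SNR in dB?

By definition F = SNR_in/SNR_out, so in dB: SNR_out = SNR_in − NF
SNR_out = 50.6 − 1.06 = 49.54 dB

49.54 dB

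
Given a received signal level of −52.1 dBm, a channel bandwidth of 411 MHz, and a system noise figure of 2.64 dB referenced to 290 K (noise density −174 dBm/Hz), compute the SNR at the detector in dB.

33.1 dB

Noise floor: N = −174 + 10 log₁₀(B) + NF
10 log₁₀(4.11×10⁸) = 86.14 dB
N = −174 + 86.14 + 2.64 = −85.22 dBm
SNR = P_sig − N = −52.1 − (−85.22) = 33.12 dB → 33.1 dB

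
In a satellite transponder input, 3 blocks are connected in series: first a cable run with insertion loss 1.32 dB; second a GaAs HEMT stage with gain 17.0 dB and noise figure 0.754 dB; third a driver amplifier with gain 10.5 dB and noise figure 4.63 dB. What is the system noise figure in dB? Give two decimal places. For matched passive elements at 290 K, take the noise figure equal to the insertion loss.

2.21 dB

Convert to linear (a loss of L dB is a gain of −L dB): F_i = 10^(NF_i/10), G_i = 10^(G_i,dB/10)
  Stage 1: F_1 = 10^(1.32/10) = 1.355, G_1 = 10^(−1.32/10) = 0.7379
  Stage 2: F_2 = 10^(0.754/10) = 1.190, G_2 = 10^(17.0/10) = 50.12
  Stage 3: F_3 = 10^(4.63/10) = 2.904, G_3 = 10^(10.5/10) = 11.22
Friis cascade:
  F = 1.355 + (1.190 − 1)/0.7379 + (2.904 − 1)/36.98 = 1.664
NF = 10 log₁₀(1.664) = 2.21 dB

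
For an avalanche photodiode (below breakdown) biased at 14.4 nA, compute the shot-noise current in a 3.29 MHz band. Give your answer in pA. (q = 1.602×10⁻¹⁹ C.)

I_n = √(2qI·B)
2qI·B = 2 × 1.602×10⁻¹⁹ × 1.44×10⁻⁸ × 3.29×10⁶ = 1.52×10⁻²⁰ A²
I_n = √(1.52×10⁻²⁰) = 1.23×10⁻¹⁰ A = 123 pA

123 pA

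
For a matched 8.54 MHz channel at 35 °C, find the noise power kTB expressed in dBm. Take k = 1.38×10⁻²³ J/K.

−104.4 dBm

T = 35 °C + 273.15 = 308.15 K
P_n = kTB = 1.38×10⁻²³ × 308.15 × 8.54×10⁶ = 3.63×10⁻¹⁴ W
In dBm: 10 log₁₀(3.63×10⁻¹⁴ / 10⁻³) = −104.4 dBm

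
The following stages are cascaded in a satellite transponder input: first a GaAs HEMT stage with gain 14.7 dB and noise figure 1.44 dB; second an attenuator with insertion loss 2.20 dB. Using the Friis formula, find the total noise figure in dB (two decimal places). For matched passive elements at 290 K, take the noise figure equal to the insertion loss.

Convert to linear (a loss of L dB is a gain of −L dB): F_i = 10^(NF_i/10), G_i = 10^(G_i,dB/10)
  Stage 1: F_1 = 10^(1.44/10) = 1.393, G_1 = 10^(14.7/10) = 29.51
  Stage 2: F_2 = 10^(2.20/10) = 1.660, G_2 = 10^(−2.20/10) = 0.6026
Friis cascade:
  F = 1.393 + (1.660 − 1)/29.51 = 1.416
NF = 10 log₁₀(1.416) = 1.51 dB

1.51 dB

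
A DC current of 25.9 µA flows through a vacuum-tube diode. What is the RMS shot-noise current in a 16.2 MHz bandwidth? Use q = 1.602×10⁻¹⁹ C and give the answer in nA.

11.6 nA

I_n = √(2qI·B)
2qI·B = 2 × 1.602×10⁻¹⁹ × 2.59×10⁻⁵ × 1.62×10⁷ = 1.34×10⁻¹⁶ A²
I_n = √(1.34×10⁻¹⁶) = 1.16×10⁻⁸ A = 11.6 nA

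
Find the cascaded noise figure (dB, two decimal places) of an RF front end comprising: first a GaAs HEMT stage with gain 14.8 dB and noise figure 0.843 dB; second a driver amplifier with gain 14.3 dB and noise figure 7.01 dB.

1.30 dB

Convert to linear (a loss of L dB is a gain of −L dB): F_i = 10^(NF_i/10), G_i = 10^(G_i,dB/10)
  Stage 1: F_1 = 10^(0.843/10) = 1.214, G_1 = 10^(14.8/10) = 30.20
  Stage 2: F_2 = 10^(7.01/10) = 5.023, G_2 = 10^(14.3/10) = 26.92
Friis cascade:
  F = 1.214 + (5.023 − 1)/30.20 = 1.347
NF = 10 log₁₀(1.347) = 1.30 dB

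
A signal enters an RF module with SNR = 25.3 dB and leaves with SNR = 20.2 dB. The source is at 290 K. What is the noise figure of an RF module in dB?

NF (dB) = SNR_in(dB) − SNR_out(dB) when the source is at T₀
NF = 25.3 − 20.2 = 5.1 dB

5.1 dB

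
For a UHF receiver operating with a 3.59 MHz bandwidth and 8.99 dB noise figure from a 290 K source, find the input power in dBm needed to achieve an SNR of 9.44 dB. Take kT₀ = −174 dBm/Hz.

Sensitivity = −174 + 10 log₁₀(B) + NF + SNR_min
= −174 + 65.55 + 8.99 + 9.44
= −90.02 dBm → −90.0 dBm

−90.0 dBm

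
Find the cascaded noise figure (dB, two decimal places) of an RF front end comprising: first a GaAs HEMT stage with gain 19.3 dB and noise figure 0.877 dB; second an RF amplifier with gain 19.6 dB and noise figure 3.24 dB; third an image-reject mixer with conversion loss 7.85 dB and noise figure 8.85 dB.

0.93 dB

Convert to linear (a loss of L dB is a gain of −L dB): F_i = 10^(NF_i/10), G_i = 10^(G_i,dB/10)
  Stage 1: F_1 = 10^(0.877/10) = 1.224, G_1 = 10^(19.3/10) = 85.11
  Stage 2: F_2 = 10^(3.24/10) = 2.109, G_2 = 10^(19.6/10) = 91.20
  Stage 3: F_3 = 10^(8.85/10) = 7.674, G_3 = 10^(−7.85/10) = 0.1641
Friis cascade:
  F = 1.224 + (2.109 − 1)/85.11 + (7.674 − 1)/7762 = 1.238
NF = 10 log₁₀(1.238) = 0.93 dB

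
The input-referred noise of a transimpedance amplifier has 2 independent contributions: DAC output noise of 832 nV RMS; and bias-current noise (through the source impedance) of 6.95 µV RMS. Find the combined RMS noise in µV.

Uncorrelated sources add in power (mean-square): V_tot = √(ΣV_i²)
V_tot = √[(8.32×10⁻⁷)² + (6.95×10⁻⁶)²] = 7.00×10⁻⁶ V = 7.00 µV

7.00 µV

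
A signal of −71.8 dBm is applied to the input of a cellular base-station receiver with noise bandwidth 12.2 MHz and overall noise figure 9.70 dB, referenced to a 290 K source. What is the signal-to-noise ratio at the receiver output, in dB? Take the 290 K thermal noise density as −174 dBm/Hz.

21.6 dB

Noise floor: N = −174 + 10 log₁₀(B) + NF
10 log₁₀(1.22×10⁷) = 70.86 dB
N = −174 + 70.86 + 9.70 = −93.44 dBm
SNR = P_sig − N = −71.8 − (−93.44) = 21.64 dB → 21.6 dB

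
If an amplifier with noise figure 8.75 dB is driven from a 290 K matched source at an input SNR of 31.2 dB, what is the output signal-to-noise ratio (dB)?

22.45 dB

By definition F = SNR_in/SNR_out, so in dB: SNR_out = SNR_in − NF
SNR_out = 31.2 − 8.75 = 22.45 dB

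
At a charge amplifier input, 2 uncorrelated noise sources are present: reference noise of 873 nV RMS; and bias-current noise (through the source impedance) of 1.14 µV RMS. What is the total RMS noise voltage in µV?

1.44 µV

Uncorrelated sources add in power (mean-square): V_tot = √(ΣV_i²)
V_tot = √[(8.73×10⁻⁷)² + (1.14×10⁻⁶)²] = 1.44×10⁻⁶ V = 1.44 µV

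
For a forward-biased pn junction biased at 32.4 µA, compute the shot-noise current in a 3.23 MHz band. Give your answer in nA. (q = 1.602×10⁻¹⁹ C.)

I_n = √(2qI·B)
2qI·B = 2 × 1.602×10⁻¹⁹ × 3.24×10⁻⁵ × 3.23×10⁶ = 3.35×10⁻¹⁷ A²
I_n = √(3.35×10⁻¹⁷) = 5.79×10⁻⁹ A = 5.79 nA

5.79 nA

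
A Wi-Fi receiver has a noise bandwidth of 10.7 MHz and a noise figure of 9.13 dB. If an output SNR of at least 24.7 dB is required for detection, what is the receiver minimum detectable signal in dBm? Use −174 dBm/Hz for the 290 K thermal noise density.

Sensitivity = −174 + 10 log₁₀(B) + NF + SNR_min
= −174 + 70.29 + 9.13 + 24.7
= −69.88 dBm → −69.9 dBm

−69.9 dBm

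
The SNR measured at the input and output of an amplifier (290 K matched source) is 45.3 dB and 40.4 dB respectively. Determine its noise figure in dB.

4.9 dB

NF (dB) = SNR_in(dB) − SNR_out(dB) when the source is at T₀
NF = 45.3 − 40.4 = 4.9 dB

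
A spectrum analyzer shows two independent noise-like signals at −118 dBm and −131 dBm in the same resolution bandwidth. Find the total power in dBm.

Convert to linear, add, convert back:
P₁ = 1.58×10⁻¹⁵ W, P₂ = 7.94×10⁻¹⁷ W
P_tot = 1.66×10⁻¹⁵ W → 10 log₁₀(P_tot / 10⁻³) = −117.8 dBm

−117.8 dBm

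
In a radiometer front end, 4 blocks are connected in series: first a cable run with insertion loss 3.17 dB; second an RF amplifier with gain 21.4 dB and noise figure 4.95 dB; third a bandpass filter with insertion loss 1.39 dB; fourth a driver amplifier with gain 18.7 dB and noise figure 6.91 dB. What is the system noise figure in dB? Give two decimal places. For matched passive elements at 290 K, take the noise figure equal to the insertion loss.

8.18 dB

Convert to linear (a loss of L dB is a gain of −L dB): F_i = 10^(NF_i/10), G_i = 10^(G_i,dB/10)
  Stage 1: F_1 = 10^(3.17/10) = 2.075, G_1 = 10^(−3.17/10) = 0.4819
  Stage 2: F_2 = 10^(4.95/10) = 3.126, G_2 = 10^(21.4/10) = 138.0
  Stage 3: F_3 = 10^(1.39/10) = 1.377, G_3 = 10^(−1.39/10) = 0.7261
  Stage 4: F_4 = 10^(6.91/10) = 4.909, G_4 = 10^(18.7/10) = 74.13
Friis cascade:
  F = 2.075 + (3.126 − 1)/0.4819 + (1.377 − 1)/66.53 + (4.909 − 1)/48.31 = 6.573
NF = 10 log₁₀(6.573) = 8.18 dB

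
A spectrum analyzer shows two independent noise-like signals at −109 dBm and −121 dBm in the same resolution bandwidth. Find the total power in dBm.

−108.7 dBm

Convert to linear, add, convert back:
P₁ = 1.26×10⁻¹⁴ W, P₂ = 7.94×10⁻¹⁶ W
P_tot = 1.34×10⁻¹⁴ W → 10 log₁₀(P_tot / 10⁻³) = −108.7 dBm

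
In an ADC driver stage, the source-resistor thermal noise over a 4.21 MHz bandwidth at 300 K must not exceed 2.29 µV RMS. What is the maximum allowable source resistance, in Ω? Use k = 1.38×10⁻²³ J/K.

75.2 Ω

Johnson–Nyquist: V_n = √(4kTRB) ⇒ R = V_n² / (4kTB)
4kTB = 4 × 1.38×10⁻²³ × 300 × 4.21×10⁶ = 6.97×10⁻¹⁴
R = (2.29×10⁻⁶)² / 6.97×10⁻¹⁴ = 7.52×10¹ Ω = 75.2 Ω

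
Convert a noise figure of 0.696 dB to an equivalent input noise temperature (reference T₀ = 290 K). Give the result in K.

50.4 K

F = 10^(0.696/10) = 1.17382
T_e = (F − 1)·T₀ = (1.17382 − 1) × 290 = 50.4 K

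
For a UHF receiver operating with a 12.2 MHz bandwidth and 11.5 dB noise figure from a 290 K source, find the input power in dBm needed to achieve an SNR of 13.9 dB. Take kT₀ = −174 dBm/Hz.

−77.7 dBm

Sensitivity = −174 + 10 log₁₀(B) + NF + SNR_min
= −174 + 70.86 + 11.5 + 13.9
= −77.74 dBm → −77.7 dBm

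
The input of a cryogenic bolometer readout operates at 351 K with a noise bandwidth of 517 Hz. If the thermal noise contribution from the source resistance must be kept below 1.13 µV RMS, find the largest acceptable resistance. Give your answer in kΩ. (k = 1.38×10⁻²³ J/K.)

Johnson–Nyquist: V_n = √(4kTRB) ⇒ R = V_n² / (4kTB)
4kTB = 4 × 1.38×10⁻²³ × 351 × 5.17×10² = 1.00×10⁻¹⁷
R = (1.13×10⁻⁶)² / 1.00×10⁻¹⁷ = 1.27×10⁵ Ω = 127 kΩ

127 kΩ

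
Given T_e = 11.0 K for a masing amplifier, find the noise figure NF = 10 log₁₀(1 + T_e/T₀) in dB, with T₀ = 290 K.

F = 1 + T_e/T₀ = 1 + 11.0/290 = 1.03793
NF = 10 log₁₀(1.03793) = 0.162 dB

0.162 dB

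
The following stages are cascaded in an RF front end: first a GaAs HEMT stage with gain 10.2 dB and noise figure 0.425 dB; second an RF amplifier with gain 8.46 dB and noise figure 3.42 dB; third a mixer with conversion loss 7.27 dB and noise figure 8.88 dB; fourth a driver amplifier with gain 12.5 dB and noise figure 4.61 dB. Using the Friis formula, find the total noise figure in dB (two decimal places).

1.60 dB

Convert to linear (a loss of L dB is a gain of −L dB): F_i = 10^(NF_i/10), G_i = 10^(G_i,dB/10)
  Stage 1: F_1 = 10^(0.425/10) = 1.103, G_1 = 10^(10.2/10) = 10.47
  Stage 2: F_2 = 10^(3.42/10) = 2.198, G_2 = 10^(8.46/10) = 7.015
  Stage 3: F_3 = 10^(8.88/10) = 7.727, G_3 = 10^(−7.27/10) = 0.1875
  Stage 4: F_4 = 10^(4.61/10) = 2.891, G_4 = 10^(12.5/10) = 17.78
Friis cascade:
  F = 1.103 + (2.198 − 1)/10.47 + (7.727 − 1)/73.45 + (2.891 − 1)/13.77 = 1.446
NF = 10 log₁₀(1.446) = 1.60 dB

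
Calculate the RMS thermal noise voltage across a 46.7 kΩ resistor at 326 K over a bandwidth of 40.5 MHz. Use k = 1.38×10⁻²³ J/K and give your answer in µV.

V_n = √(4kTRB)
4kTRB = 4 × 1.38×10⁻²³ × 326 × 4.67×10⁴ × 4.05×10⁷ = 3.40×10⁻⁸ V²
V_n = √(3.40×10⁻⁸) = 1.84×10⁻⁴ V = 184 µV

184 µV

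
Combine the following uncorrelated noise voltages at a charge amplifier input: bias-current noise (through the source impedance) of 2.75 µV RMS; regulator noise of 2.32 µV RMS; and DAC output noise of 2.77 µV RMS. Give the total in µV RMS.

Uncorrelated sources add in power (mean-square): V_tot = √(ΣV_i²)
V_tot = √[(2.75×10⁻⁶)² + (2.32×10⁻⁶)² + (2.77×10⁻⁶)²] = 4.54×10⁻⁶ V = 4.54 µV

4.54 µV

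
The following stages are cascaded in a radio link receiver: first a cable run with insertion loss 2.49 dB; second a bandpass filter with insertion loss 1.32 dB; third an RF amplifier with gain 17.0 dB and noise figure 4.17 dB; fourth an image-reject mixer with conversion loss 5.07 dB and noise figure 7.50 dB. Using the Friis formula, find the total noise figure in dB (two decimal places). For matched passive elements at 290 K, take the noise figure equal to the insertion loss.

Convert to linear (a loss of L dB is a gain of −L dB): F_i = 10^(NF_i/10), G_i = 10^(G_i,dB/10)
  Stage 1: F_1 = 10^(2.49/10) = 1.774, G_1 = 10^(−2.49/10) = 0.5636
  Stage 2: F_2 = 10^(1.32/10) = 1.355, G_2 = 10^(−1.32/10) = 0.7379
  Stage 3: F_3 = 10^(4.17/10) = 2.612, G_3 = 10^(17.0/10) = 50.12
  Stage 4: F_4 = 10^(7.50/10) = 5.623, G_4 = 10^(−5.07/10) = 0.3112
Friis cascade:
  F = 1.774 + (1.355 − 1)/0.5636 + (2.612 − 1)/0.4159 + (5.623 − 1)/20.84 = 6.502
NF = 10 log₁₀(6.502) = 8.13 dB

8.13 dB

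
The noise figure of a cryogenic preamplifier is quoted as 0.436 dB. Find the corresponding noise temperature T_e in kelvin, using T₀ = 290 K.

30.6 K

F = 10^(0.436/10) = 1.10561
T_e = (F − 1)·T₀ = (1.10561 − 1) × 290 = 30.6 K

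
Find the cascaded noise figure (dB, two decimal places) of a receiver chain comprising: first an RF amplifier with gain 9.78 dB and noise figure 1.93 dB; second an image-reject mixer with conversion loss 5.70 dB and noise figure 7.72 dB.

Convert to linear (a loss of L dB is a gain of −L dB): F_i = 10^(NF_i/10), G_i = 10^(G_i,dB/10)
  Stage 1: F_1 = 10^(1.93/10) = 1.560, G_1 = 10^(9.78/10) = 9.506
  Stage 2: F_2 = 10^(7.72/10) = 5.916, G_2 = 10^(−5.70/10) = 0.2692
Friis cascade:
  F = 1.560 + (5.916 − 1)/9.506 = 2.077
NF = 10 log₁₀(2.077) = 3.17 dB

3.17 dB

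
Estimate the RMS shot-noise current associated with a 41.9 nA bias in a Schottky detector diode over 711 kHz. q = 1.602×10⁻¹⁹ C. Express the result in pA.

I_n = √(2qI·B)
2qI·B = 2 × 1.602×10⁻¹⁹ × 4.19×10⁻⁸ × 7.11×10⁵ = 9.55×10⁻²¹ A²
I_n = √(9.55×10⁻²¹) = 9.77×10⁻¹¹ A = 97.7 pA

97.7 pA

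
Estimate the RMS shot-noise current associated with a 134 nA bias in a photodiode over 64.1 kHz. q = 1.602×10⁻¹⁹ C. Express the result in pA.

52.5 pA

I_n = √(2qI·B)
2qI·B = 2 × 1.602×10⁻¹⁹ × 1.34×10⁻⁷ × 6.41×10⁴ = 2.75×10⁻²¹ A²
I_n = √(2.75×10⁻²¹) = 5.25×10⁻¹¹ A = 52.5 pA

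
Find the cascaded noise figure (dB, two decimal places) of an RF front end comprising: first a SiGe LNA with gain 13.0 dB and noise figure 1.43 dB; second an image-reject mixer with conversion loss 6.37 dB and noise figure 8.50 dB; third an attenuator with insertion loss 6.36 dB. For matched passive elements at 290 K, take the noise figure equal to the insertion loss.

Convert to linear (a loss of L dB is a gain of −L dB): F_i = 10^(NF_i/10), G_i = 10^(G_i,dB/10)
  Stage 1: F_1 = 10^(1.43/10) = 1.390, G_1 = 10^(13.0/10) = 19.95
  Stage 2: F_2 = 10^(8.50/10) = 7.079, G_2 = 10^(−6.37/10) = 0.2307
  Stage 3: F_3 = 10^(6.36/10) = 4.325, G_3 = 10^(−6.36/10) = 0.2312
Friis cascade:
  F = 1.390 + (7.079 − 1)/19.95 + (4.325 − 1)/4.603 = 2.417
NF = 10 log₁₀(2.417) = 3.83 dB

3.83 dB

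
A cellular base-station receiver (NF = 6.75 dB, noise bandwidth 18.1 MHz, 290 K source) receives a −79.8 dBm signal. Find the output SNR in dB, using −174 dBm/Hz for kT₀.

Noise floor: N = −174 + 10 log₁₀(B) + NF
10 log₁₀(1.81×10⁷) = 72.58 dB
N = −174 + 72.58 + 6.75 = −94.67 dBm
SNR = P_sig − N = −79.8 − (−94.67) = 14.87 dB → 14.9 dB

14.9 dB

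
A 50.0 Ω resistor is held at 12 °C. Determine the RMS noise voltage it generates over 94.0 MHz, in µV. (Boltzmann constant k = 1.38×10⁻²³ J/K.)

8.60 µV

T = 12 °C + 273.15 = 285.15 K
V_n = √(4kTRB)
4kTRB = 4 × 1.38×10⁻²³ × 285.15 × 5.00×10¹ × 9.40×10⁷ = 7.40×10⁻¹¹ V²
V_n = √(7.40×10⁻¹¹) = 8.60×10⁻⁶ V = 8.60 µV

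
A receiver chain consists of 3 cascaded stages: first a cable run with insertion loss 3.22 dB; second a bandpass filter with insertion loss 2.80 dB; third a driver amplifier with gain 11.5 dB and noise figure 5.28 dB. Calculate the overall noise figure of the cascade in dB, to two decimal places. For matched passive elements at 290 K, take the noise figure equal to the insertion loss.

Convert to linear (a loss of L dB is a gain of −L dB): F_i = 10^(NF_i/10), G_i = 10^(G_i,dB/10)
  Stage 1: F_1 = 10^(3.22/10) = 2.099, G_1 = 10^(−3.22/10) = 0.4764
  Stage 2: F_2 = 10^(2.80/10) = 1.905, G_2 = 10^(−2.80/10) = 0.5248
  Stage 3: F_3 = 10^(5.28/10) = 3.373, G_3 = 10^(11.5/10) = 14.13
Friis cascade:
  F = 2.099 + (1.905 − 1)/0.4764 + (3.373 − 1)/0.2500 = 13.49
NF = 10 log₁₀(13.49) = 11.30 dB

11.30 dB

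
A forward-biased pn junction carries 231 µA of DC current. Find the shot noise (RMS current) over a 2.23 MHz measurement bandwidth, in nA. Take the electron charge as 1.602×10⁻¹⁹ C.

12.8 nA

I_n = √(2qI·B)
2qI·B = 2 × 1.602×10⁻¹⁹ × 2.31×10⁻⁴ × 2.23×10⁶ = 1.65×10⁻¹⁶ A²
I_n = √(1.65×10⁻¹⁶) = 1.28×10⁻⁸ A = 12.8 nA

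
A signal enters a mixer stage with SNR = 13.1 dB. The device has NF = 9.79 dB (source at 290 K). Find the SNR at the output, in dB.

By definition F = SNR_in/SNR_out, so in dB: SNR_out = SNR_in − NF
SNR_out = 13.1 − 9.79 = 3.31 dB

3.31 dB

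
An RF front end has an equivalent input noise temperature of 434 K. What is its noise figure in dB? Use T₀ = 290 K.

F = 1 + T_e/T₀ = 1 + 434/290 = 2.49655
NF = 10 log₁₀(2.49655) = 3.97 dB

3.97 dB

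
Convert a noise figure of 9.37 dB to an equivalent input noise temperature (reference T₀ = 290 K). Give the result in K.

F = 10^(9.37/10) = 8.64968
T_e = (F − 1)·T₀ = (8.64968 − 1) × 290 = 2218 K

2218 K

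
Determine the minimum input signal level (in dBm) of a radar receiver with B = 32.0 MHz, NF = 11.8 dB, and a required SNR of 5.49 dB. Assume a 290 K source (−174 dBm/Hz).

Sensitivity = −174 + 10 log₁₀(B) + NF + SNR_min
= −174 + 75.05 + 11.8 + 5.49
= −81.66 dBm → −81.7 dBm

−81.7 dBm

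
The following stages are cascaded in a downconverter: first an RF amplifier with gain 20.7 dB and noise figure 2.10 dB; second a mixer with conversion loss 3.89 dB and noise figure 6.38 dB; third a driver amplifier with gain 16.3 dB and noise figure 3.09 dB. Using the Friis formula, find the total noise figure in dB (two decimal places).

2.23 dB

Convert to linear (a loss of L dB is a gain of −L dB): F_i = 10^(NF_i/10), G_i = 10^(G_i,dB/10)
  Stage 1: F_1 = 10^(2.10/10) = 1.622, G_1 = 10^(20.7/10) = 117.5
  Stage 2: F_2 = 10^(6.38/10) = 4.345, G_2 = 10^(−3.89/10) = 0.4083
  Stage 3: F_3 = 10^(3.09/10) = 2.037, G_3 = 10^(16.3/10) = 42.66
Friis cascade:
  F = 1.622 + (4.345 − 1)/117.5 + (2.037 − 1)/47.97 = 1.672
NF = 10 log₁₀(1.672) = 2.23 dB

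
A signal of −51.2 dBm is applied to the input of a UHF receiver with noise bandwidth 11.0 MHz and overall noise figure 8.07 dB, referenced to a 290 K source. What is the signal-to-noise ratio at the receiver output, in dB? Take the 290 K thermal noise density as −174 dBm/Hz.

44.3 dB

Noise floor: N = −174 + 10 log₁₀(B) + NF
10 log₁₀(1.10×10⁷) = 70.41 dB
N = −174 + 70.41 + 8.07 = −95.52 dBm
SNR = P_sig − N = −51.2 − (−95.52) = 44.32 dB → 44.3 dB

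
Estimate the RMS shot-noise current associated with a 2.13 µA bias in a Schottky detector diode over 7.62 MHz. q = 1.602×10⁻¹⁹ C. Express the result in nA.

2.28 nA

I_n = √(2qI·B)
2qI·B = 2 × 1.602×10⁻¹⁹ × 2.13×10⁻⁶ × 7.62×10⁶ = 5.20×10⁻¹⁸ A²
I_n = √(5.20×10⁻¹⁸) = 2.28×10⁻⁹ A = 2.28 nA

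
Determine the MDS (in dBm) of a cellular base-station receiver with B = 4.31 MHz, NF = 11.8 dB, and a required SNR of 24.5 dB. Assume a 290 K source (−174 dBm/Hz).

−71.4 dBm

Sensitivity = −174 + 10 log₁₀(B) + NF + SNR_min
= −174 + 66.34 + 11.8 + 24.5
= −71.36 dBm → −71.4 dBm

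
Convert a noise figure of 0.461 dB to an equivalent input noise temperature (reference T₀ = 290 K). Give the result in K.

32.5 K

F = 10^(0.461/10) = 1.11199
T_e = (F − 1)·T₀ = (1.11199 − 1) × 290 = 32.5 K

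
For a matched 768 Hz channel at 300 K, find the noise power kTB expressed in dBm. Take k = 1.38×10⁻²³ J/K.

P_n = kTB = 1.38×10⁻²³ × 300 × 7.68×10² = 3.18×10⁻¹⁸ W
In dBm: 10 log₁₀(3.18×10⁻¹⁸ / 10⁻³) = −145.0 dBm

−145.0 dBm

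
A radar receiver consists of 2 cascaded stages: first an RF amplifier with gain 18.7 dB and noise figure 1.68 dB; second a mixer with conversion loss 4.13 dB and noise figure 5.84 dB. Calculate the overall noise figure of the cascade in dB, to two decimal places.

Convert to linear (a loss of L dB is a gain of −L dB): F_i = 10^(NF_i/10), G_i = 10^(G_i,dB/10)
  Stage 1: F_1 = 10^(1.68/10) = 1.472, G_1 = 10^(18.7/10) = 74.13
  Stage 2: F_2 = 10^(5.84/10) = 3.837, G_2 = 10^(−4.13/10) = 0.3864
Friis cascade:
  F = 1.472 + (3.837 − 1)/74.13 = 1.511
NF = 10 log₁₀(1.511) = 1.79 dB

1.79 dB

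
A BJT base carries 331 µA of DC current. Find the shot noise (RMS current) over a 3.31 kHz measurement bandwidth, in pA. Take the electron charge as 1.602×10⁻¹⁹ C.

I_n = √(2qI·B)
2qI·B = 2 × 1.602×10⁻¹⁹ × 3.31×10⁻⁴ × 3.31×10³ = 3.51×10⁻¹⁹ A²
I_n = √(3.51×10⁻¹⁹) = 5.92×10⁻¹⁰ A = 592 pA

592 pA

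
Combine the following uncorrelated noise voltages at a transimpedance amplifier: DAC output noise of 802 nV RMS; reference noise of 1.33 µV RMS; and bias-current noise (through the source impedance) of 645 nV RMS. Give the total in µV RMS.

Uncorrelated sources add in power (mean-square): V_tot = √(ΣV_i²)
V_tot = √[(8.02×10⁻⁷)² + (1.33×10⁻⁶)² + (6.45×10⁻⁷)²] = 1.68×10⁻⁶ V = 1.68 µV

1.68 µV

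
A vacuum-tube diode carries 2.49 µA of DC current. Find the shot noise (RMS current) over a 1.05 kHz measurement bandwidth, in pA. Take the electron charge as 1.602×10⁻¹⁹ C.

28.9 pA

I_n = √(2qI·B)
2qI·B = 2 × 1.602×10⁻¹⁹ × 2.49×10⁻⁶ × 1.05×10³ = 8.38×10⁻²² A²
I_n = √(8.38×10⁻²²) = 2.89×10⁻¹¹ A = 28.9 pA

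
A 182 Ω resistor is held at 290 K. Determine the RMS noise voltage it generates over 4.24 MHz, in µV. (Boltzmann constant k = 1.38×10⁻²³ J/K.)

3.51 µV

V_n = √(4kTRB)
4kTRB = 4 × 1.38×10⁻²³ × 290 × 1.82×10² × 4.24×10⁶ = 1.24×10⁻¹¹ V²
V_n = √(1.24×10⁻¹¹) = 3.51×10⁻⁶ V = 3.51 µV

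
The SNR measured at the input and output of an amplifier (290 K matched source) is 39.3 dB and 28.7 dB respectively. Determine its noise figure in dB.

10.6 dB

NF (dB) = SNR_in(dB) − SNR_out(dB) when the source is at T₀
NF = 39.3 − 28.7 = 10.6 dB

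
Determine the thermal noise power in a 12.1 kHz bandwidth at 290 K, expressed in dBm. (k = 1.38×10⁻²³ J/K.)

−133.1 dBm

P_n = kTB = 1.38×10⁻²³ × 290 × 1.21×10⁴ = 4.84×10⁻¹⁷ W
In dBm: 10 log₁₀(4.84×10⁻¹⁷ / 10⁻³) = −133.1 dBm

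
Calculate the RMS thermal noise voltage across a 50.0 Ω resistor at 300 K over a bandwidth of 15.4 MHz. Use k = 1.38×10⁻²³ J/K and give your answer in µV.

3.57 µV

V_n = √(4kTRB)
4kTRB = 4 × 1.38×10⁻²³ × 300 × 5.00×10¹ × 1.54×10⁷ = 1.28×10⁻¹¹ V²
V_n = √(1.28×10⁻¹¹) = 3.57×10⁻⁶ V = 3.57 µV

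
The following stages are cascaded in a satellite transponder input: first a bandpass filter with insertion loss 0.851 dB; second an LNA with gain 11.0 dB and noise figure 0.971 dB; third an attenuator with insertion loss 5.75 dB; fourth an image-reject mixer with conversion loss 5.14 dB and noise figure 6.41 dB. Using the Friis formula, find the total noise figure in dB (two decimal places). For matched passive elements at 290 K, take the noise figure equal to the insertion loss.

Convert to linear (a loss of L dB is a gain of −L dB): F_i = 10^(NF_i/10), G_i = 10^(G_i,dB/10)
  Stage 1: F_1 = 10^(0.851/10) = 1.216, G_1 = 10^(−0.851/10) = 0.8221
  Stage 2: F_2 = 10^(0.971/10) = 1.251, G_2 = 10^(11.0/10) = 12.59
  Stage 3: F_3 = 10^(5.75/10) = 3.758, G_3 = 10^(−5.75/10) = 0.2661
  Stage 4: F_4 = 10^(6.41/10) = 4.375, G_4 = 10^(−5.14/10) = 0.3062
Friis cascade:
  F = 1.216 + (1.251 − 1)/0.8221 + (3.758 − 1)/10.35 + (4.375 − 1)/2.754 = 3.014
NF = 10 log₁₀(3.014) = 4.79 dB

4.79 dB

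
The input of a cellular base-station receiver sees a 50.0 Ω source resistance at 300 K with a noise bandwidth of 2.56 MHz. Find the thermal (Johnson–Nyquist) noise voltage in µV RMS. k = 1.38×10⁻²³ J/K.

1.46 µV

V_n = √(4kTRB)
4kTRB = 4 × 1.38×10⁻²³ × 300 × 5.00×10¹ × 2.56×10⁶ = 2.12×10⁻¹² V²
V_n = √(2.12×10⁻¹²) = 1.46×10⁻⁶ V = 1.46 µV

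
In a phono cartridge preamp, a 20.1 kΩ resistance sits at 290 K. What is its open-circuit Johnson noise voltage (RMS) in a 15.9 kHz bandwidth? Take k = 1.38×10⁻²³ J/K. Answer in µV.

V_n = √(4kTRB)
4kTRB = 4 × 1.38×10⁻²³ × 290 × 2.01×10⁴ × 1.59×10⁴ = 5.12×10⁻¹² V²
V_n = √(5.12×10⁻¹²) = 2.26×10⁻⁶ V = 2.26 µV

2.26 µV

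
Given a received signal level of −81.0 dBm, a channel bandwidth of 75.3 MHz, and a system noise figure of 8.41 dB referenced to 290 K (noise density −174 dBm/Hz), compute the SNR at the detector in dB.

5.8 dB

Noise floor: N = −174 + 10 log₁₀(B) + NF
10 log₁₀(7.53×10⁷) = 78.77 dB
N = −174 + 78.77 + 8.41 = −86.82 dBm
SNR = P_sig − N = −81.0 − (−86.82) = 5.82 dB → 5.8 dB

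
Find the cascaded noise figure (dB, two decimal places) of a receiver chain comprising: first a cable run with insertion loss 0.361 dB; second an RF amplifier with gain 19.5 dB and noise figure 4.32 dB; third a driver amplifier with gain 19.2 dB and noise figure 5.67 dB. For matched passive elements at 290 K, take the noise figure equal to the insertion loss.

4.73 dB

Convert to linear (a loss of L dB is a gain of −L dB): F_i = 10^(NF_i/10), G_i = 10^(G_i,dB/10)
  Stage 1: F_1 = 10^(0.361/10) = 1.087, G_1 = 10^(−0.361/10) = 0.9202
  Stage 2: F_2 = 10^(4.32/10) = 2.704, G_2 = 10^(19.5/10) = 89.13
  Stage 3: F_3 = 10^(5.67/10) = 3.690, G_3 = 10^(19.2/10) = 83.18
Friis cascade:
  F = 1.087 + (2.704 − 1)/0.9202 + (3.690 − 1)/82.02 = 2.971
NF = 10 log₁₀(2.971) = 4.73 dB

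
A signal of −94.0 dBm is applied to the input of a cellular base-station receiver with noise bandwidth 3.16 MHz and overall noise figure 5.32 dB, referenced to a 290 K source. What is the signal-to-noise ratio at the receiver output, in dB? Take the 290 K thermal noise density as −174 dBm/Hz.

Noise floor: N = −174 + 10 log₁₀(B) + NF
10 log₁₀(3.16×10⁶) = 65 dB
N = −174 + 65 + 5.32 = −103.68 dBm
SNR = P_sig − N = −94.0 − (−103.68) = 9.68 dB → 9.7 dB

9.7 dB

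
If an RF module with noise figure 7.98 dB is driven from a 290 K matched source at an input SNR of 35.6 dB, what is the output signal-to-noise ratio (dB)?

By definition F = SNR_in/SNR_out, so in dB: SNR_out = SNR_in − NF
SNR_out = 35.6 − 7.98 = 27.62 dB

27.62 dB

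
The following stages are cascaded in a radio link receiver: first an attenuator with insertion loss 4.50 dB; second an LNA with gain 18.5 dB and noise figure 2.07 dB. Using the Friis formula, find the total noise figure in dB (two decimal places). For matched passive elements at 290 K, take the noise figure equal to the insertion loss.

6.57 dB

Convert to linear (a loss of L dB is a gain of −L dB): F_i = 10^(NF_i/10), G_i = 10^(G_i,dB/10)
  Stage 1: F_1 = 10^(4.50/10) = 2.818, G_1 = 10^(−4.50/10) = 0.3548
  Stage 2: F_2 = 10^(2.07/10) = 1.611, G_2 = 10^(18.5/10) = 70.79
Friis cascade:
  F = 2.818 + (1.611 − 1)/0.3548 = 4.539
NF = 10 log₁₀(4.539) = 6.57 dB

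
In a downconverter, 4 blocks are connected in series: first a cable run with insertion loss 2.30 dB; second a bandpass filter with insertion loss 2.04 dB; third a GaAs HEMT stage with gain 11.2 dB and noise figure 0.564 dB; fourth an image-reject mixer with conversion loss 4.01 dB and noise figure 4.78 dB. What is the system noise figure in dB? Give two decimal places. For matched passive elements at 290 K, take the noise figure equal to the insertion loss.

5.45 dB

Convert to linear (a loss of L dB is a gain of −L dB): F_i = 10^(NF_i/10), G_i = 10^(G_i,dB/10)
  Stage 1: F_1 = 10^(2.30/10) = 1.698, G_1 = 10^(−2.30/10) = 0.5888
  Stage 2: F_2 = 10^(2.04/10) = 1.600, G_2 = 10^(−2.04/10) = 0.6252
  Stage 3: F_3 = 10^(0.564/10) = 1.139, G_3 = 10^(11.2/10) = 13.18
  Stage 4: F_4 = 10^(4.78/10) = 3.006, G_4 = 10^(−4.01/10) = 0.3972
Friis cascade:
  F = 1.698 + (1.600 − 1)/0.5888 + (1.139 − 1)/0.3681 + (3.006 − 1)/4.853 = 3.507
NF = 10 log₁₀(3.507) = 5.45 dB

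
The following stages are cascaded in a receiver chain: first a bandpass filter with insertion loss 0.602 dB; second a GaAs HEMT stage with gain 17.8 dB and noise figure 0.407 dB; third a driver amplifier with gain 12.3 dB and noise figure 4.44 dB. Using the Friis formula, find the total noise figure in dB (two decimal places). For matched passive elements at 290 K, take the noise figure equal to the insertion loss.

Convert to linear (a loss of L dB is a gain of −L dB): F_i = 10^(NF_i/10), G_i = 10^(G_i,dB/10)
  Stage 1: F_1 = 10^(0.602/10) = 1.149, G_1 = 10^(−0.602/10) = 0.8706
  Stage 2: F_2 = 10^(0.407/10) = 1.098, G_2 = 10^(17.8/10) = 60.26
  Stage 3: F_3 = 10^(4.44/10) = 2.780, G_3 = 10^(12.3/10) = 16.98
Friis cascade:
  F = 1.149 + (1.098 − 1)/0.8706 + (2.780 − 1)/52.46 = 1.295
NF = 10 log₁₀(1.295) = 1.12 dB

1.12 dB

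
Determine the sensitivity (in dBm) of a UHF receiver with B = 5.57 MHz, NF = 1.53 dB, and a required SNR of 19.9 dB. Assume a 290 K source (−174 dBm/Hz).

−85.1 dBm

Sensitivity = −174 + 10 log₁₀(B) + NF + SNR_min
= −174 + 67.46 + 1.53 + 19.9
= −85.11 dBm → −85.1 dBm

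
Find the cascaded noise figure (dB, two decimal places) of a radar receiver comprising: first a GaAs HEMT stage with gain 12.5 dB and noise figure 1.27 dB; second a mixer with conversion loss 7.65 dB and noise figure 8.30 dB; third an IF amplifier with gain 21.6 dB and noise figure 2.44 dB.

Convert to linear (a loss of L dB is a gain of −L dB): F_i = 10^(NF_i/10), G_i = 10^(G_i,dB/10)
  Stage 1: F_1 = 10^(1.27/10) = 1.340, G_1 = 10^(12.5/10) = 17.78
  Stage 2: F_2 = 10^(8.30/10) = 6.761, G_2 = 10^(−7.65/10) = 0.1718
  Stage 3: F_3 = 10^(2.44/10) = 1.754, G_3 = 10^(21.6/10) = 144.5
Friis cascade:
  F = 1.340 + (6.761 − 1)/17.78 + (1.754 − 1)/3.055 = 1.910
NF = 10 log₁₀(1.910) = 2.81 dB

2.81 dB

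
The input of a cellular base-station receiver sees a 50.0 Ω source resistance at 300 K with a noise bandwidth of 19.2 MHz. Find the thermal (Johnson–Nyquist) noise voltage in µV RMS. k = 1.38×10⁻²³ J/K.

V_n = √(4kTRB)
4kTRB = 4 × 1.38×10⁻²³ × 300 × 5.00×10¹ × 1.92×10⁷ = 1.59×10⁻¹¹ V²
V_n = √(1.59×10⁻¹¹) = 3.99×10⁻⁶ V = 3.99 µV

3.99 µV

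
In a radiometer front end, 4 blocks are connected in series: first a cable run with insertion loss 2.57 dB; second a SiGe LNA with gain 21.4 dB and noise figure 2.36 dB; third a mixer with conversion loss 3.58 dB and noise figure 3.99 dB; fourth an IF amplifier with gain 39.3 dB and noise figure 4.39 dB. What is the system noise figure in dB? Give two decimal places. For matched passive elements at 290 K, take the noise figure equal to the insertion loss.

5.03 dB

Convert to linear (a loss of L dB is a gain of −L dB): F_i = 10^(NF_i/10), G_i = 10^(G_i,dB/10)
  Stage 1: F_1 = 10^(2.57/10) = 1.807, G_1 = 10^(−2.57/10) = 0.5534
  Stage 2: F_2 = 10^(2.36/10) = 1.722, G_2 = 10^(21.4/10) = 138.0
  Stage 3: F_3 = 10^(3.99/10) = 2.506, G_3 = 10^(−3.58/10) = 0.4385
  Stage 4: F_4 = 10^(4.39/10) = 2.748, G_4 = 10^(39.3/10) = 8511
Friis cascade:
  F = 1.807 + (1.722 − 1)/0.5534 + (2.506 − 1)/76.38 + (2.748 − 1)/33.50 = 3.184
NF = 10 log₁₀(3.184) = 5.03 dB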